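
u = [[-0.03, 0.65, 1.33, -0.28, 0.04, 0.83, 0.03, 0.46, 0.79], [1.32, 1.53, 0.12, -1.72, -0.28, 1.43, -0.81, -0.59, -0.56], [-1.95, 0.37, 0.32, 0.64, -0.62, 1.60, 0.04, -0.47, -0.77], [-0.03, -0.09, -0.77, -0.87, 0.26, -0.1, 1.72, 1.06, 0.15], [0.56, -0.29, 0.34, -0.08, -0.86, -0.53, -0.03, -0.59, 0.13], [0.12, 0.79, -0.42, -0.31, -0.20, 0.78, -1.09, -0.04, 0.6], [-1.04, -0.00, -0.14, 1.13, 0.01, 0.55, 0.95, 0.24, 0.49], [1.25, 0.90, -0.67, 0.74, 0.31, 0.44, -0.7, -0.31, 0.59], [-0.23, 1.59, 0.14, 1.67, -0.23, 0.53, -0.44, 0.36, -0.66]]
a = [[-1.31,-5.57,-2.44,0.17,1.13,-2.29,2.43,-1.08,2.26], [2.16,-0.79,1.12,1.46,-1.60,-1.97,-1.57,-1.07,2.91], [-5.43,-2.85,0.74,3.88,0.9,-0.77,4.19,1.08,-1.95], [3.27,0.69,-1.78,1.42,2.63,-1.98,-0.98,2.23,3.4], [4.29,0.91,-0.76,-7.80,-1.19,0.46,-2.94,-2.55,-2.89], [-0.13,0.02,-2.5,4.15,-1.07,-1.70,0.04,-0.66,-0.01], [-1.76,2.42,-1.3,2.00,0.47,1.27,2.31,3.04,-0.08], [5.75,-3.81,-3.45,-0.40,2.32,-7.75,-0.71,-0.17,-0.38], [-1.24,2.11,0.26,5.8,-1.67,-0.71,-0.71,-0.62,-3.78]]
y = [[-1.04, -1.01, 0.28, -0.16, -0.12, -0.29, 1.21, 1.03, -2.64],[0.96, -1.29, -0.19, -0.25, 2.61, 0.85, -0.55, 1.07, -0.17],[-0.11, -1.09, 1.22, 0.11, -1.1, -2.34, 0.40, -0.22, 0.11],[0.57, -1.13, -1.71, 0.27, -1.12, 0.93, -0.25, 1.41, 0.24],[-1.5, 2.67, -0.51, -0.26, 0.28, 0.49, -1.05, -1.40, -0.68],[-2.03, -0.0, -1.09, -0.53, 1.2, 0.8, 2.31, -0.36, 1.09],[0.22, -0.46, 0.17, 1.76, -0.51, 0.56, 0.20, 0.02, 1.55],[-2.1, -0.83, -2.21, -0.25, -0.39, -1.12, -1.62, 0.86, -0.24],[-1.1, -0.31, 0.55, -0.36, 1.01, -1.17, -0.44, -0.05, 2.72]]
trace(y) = 4.02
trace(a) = -4.47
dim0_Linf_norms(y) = [2.1, 2.67, 2.21, 1.76, 2.61, 2.34, 2.31, 1.41, 2.72]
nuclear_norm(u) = 17.58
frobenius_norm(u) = 6.93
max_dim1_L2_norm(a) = 11.21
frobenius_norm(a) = 23.56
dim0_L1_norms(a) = [25.34, 19.17, 14.35, 27.08, 12.98, 18.9, 15.88, 12.5, 17.66]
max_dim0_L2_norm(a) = 11.62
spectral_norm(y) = 4.66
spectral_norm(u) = 3.97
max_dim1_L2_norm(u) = 3.24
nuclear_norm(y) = 26.49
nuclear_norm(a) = 54.26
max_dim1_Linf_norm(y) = 2.72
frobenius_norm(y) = 10.14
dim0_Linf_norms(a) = [5.75, 5.57, 3.45, 7.8, 2.63, 7.75, 4.19, 3.04, 3.78]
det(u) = 10.50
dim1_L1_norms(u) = [4.44, 8.36, 6.78, 5.05, 3.41, 4.35, 4.55, 5.91, 5.85]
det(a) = -336.01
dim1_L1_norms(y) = [7.78, 7.94, 6.7, 7.63, 8.84, 9.41, 5.45, 9.62, 7.71]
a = y @ u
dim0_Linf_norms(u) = [1.95, 1.59, 1.33, 1.72, 0.86, 1.6, 1.72, 1.06, 0.79]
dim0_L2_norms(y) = [3.79, 3.64, 3.35, 1.95, 3.5, 3.31, 3.36, 2.66, 4.31]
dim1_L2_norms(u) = [1.95, 3.24, 2.87, 2.35, 1.38, 1.76, 1.97, 2.14, 2.55]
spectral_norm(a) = 14.71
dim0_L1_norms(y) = [9.63, 8.79, 7.93, 3.95, 8.34, 8.55, 8.03, 6.42, 9.44]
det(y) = -30.19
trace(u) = 0.85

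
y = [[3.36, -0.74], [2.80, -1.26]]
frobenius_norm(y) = 4.61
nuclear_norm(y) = 5.06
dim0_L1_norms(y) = [6.16, 2.0]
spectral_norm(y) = 4.59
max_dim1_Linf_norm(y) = 3.36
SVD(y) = [[-0.75, -0.66], [-0.66, 0.75]] @ diag([4.5872378779105905, 0.4712203852363924]) @ [[-0.95,0.30], [-0.3,-0.95]]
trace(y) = 2.10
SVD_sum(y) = [[3.27, -1.04], [2.91, -0.92]] + [[0.09, 0.30], [-0.11, -0.34]]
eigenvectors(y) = [[0.83, 0.18], [0.56, 0.98]]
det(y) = -2.16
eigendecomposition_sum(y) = [[3.25, -0.59], [2.21, -0.40]] + [[0.11, -0.15], [0.59, -0.86]]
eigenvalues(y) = [2.86, -0.76]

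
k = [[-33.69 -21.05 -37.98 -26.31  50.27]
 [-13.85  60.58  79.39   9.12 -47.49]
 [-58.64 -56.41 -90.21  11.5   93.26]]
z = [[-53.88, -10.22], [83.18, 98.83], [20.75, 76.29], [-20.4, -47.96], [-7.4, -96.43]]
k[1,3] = 9.12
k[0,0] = -33.69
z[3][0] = -20.4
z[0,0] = -53.88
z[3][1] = -47.96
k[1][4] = -47.49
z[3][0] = -20.4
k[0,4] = 50.27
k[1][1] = 60.58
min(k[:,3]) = -26.31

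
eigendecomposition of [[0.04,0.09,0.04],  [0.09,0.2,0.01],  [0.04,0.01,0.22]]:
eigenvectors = [[0.91, -0.4, -0.13], [-0.39, -0.7, -0.59], [-0.14, -0.59, 0.8]]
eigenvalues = [-0.01, 0.26, 0.21]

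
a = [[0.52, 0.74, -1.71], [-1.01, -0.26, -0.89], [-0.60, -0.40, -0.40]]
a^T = [[0.52,-1.01,-0.6], [0.74,-0.26,-0.40], [-1.71,-0.89,-0.40]]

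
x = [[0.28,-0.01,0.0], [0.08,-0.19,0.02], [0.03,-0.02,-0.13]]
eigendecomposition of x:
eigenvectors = [[0.98, -0.02, 0.01], [0.17, -0.93, 0.37], [0.06, -0.36, 0.93]]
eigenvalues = [0.28, -0.18, -0.14]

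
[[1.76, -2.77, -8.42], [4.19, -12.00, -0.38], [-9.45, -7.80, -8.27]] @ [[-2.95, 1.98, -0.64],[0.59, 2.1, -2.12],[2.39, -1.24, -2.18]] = [[-26.95, 8.11, 23.1], [-20.35, -16.43, 23.59], [3.51, -24.84, 40.61]]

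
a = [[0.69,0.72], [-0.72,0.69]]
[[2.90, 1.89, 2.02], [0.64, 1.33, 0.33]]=a@[[1.55, 0.35, 1.16], [2.54, 2.29, 1.69]]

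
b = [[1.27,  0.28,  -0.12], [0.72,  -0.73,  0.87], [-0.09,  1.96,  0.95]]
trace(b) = 1.49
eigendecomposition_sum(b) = [[-0.04, 0.15, -0.06], [0.31, -1.15, 0.42], [-0.25, 0.91, -0.33]] + [[1.45, 0.21, 0.02], [-0.40, -0.06, -0.00], [-2.17, -0.31, -0.02]] + [[-0.14, -0.08, -0.08], [0.81, 0.47, 0.46], [2.33, 1.36, 1.31]]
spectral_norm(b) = 2.22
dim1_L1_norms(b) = [1.67, 2.32, 3.0]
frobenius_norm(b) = 2.88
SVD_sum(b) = [[-0.01, 0.13, 0.05], [0.03, -0.41, -0.15], [-0.15, 2.03, 0.73]] + [[1.0, -0.08, 0.44], [0.97, -0.08, 0.42], [0.14, -0.01, 0.06]] + [[0.28, 0.24, -0.6], [-0.28, -0.24, 0.6], [-0.07, -0.06, 0.16]]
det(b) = -3.42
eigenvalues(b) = [-1.52, 1.37, 1.64]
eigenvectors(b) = [[0.10, -0.55, -0.06], [-0.78, 0.15, 0.33], [0.62, 0.82, 0.94]]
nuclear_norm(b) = 4.75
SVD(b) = [[0.06, -0.71, 0.7], [-0.20, -0.69, -0.69], [0.98, -0.1, -0.18]] @ diag([2.215466598128626, 1.5289468799435444, 1.010014450830916]) @ [[-0.07, 0.94, 0.34],[-0.91, 0.08, -0.40],[0.4, 0.34, -0.85]]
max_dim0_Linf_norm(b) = 1.96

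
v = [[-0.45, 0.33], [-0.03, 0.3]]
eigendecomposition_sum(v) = [[-0.44, 0.20], [-0.02, 0.01]] + [[-0.01,0.13], [-0.01,0.29]]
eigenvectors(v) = [[-1.00, -0.41], [-0.04, -0.91]]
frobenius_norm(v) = 0.63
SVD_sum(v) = [[-0.39, 0.39], [-0.17, 0.16]] + [[-0.06,-0.06], [0.14,0.14]]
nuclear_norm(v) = 0.81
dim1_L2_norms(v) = [0.56, 0.3]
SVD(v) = [[-0.92, -0.39], [-0.39, 0.92]] @ diag([0.5988873605350877, 0.20888736053508783]) @ [[0.71, -0.7], [0.7, 0.71]]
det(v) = -0.13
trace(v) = -0.15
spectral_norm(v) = 0.60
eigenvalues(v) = [-0.44, 0.29]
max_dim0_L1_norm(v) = 0.63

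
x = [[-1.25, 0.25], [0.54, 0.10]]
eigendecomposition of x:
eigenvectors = [[-0.94,-0.17], [0.35,-0.99]]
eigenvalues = [-1.34, 0.19]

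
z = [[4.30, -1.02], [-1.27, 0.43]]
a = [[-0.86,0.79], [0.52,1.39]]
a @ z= [[-4.70,1.22], [0.47,0.07]]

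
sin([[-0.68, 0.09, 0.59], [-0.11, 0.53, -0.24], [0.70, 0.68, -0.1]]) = [[-0.53,0.10,0.52], [-0.11,0.54,-0.22], [0.61,0.63,-0.02]]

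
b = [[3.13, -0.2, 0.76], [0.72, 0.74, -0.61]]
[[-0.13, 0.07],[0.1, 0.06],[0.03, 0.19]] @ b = [[-0.36, 0.08, -0.14], [0.36, 0.02, 0.04], [0.23, 0.13, -0.09]]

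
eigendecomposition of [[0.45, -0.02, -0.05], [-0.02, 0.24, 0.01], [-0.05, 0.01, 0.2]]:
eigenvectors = [[0.98,  -0.18,  -0.12], [-0.10,  0.12,  -0.99], [-0.19,  -0.98,  -0.1]]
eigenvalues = [0.46, 0.19, 0.24]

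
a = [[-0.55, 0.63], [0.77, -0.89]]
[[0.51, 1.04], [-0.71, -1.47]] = a @ [[-0.88, -0.42], [0.04, 1.29]]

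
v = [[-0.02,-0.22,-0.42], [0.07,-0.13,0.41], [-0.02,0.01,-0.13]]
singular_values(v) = [0.61, 0.25, 0.0]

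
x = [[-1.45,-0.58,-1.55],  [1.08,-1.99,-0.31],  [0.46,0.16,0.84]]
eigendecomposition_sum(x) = [[-0.68+0.95j,-0.29-0.65j,-0.59+0.37j], [0.57+1.56j,-0.99-0.18j,(-0.04+0.99j)], [(0.16-0.24j),0.08+0.16j,0.14-0.10j]] + [[-0.68-0.95j, (-0.29+0.65j), -0.59-0.37j], [0.57-1.56j, -0.99+0.18j, (-0.04-0.99j)], [0.16+0.24j, (0.08-0.16j), 0.14+0.10j]] + [[(-0.09-0j), -0.00-0.00j, (-0.38-0j)], [(-0.06-0j), -0.00-0.00j, -0.24-0.00j], [0.14+0.00j, 0j, (0.55+0j)]]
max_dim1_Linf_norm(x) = 1.99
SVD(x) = [[0.90, 0.17, -0.40], [0.18, -0.98, -0.01], [-0.39, -0.06, -0.92]] @ diag([2.3972718324456377, 2.281584433852145, 0.23293825912958266]) @ [[-0.54, -0.39, -0.74], [-0.59, 0.81, -0.0], [0.6, 0.43, -0.67]]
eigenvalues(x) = [(-1.53+0.67j), (-1.53-0.67j), (0.46+0j)]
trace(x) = -2.60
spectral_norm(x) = 2.40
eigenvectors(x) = [[0.32+0.47j, (0.32-0.47j), (-0.53+0j)], [0.81+0.00j, 0.81-0.00j, (-0.33+0j)], [(-0.08-0.11j), -0.08+0.11j, 0.78+0.00j]]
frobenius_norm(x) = 3.32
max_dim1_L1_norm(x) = 3.58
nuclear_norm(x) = 4.91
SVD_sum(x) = [[-1.17, -0.85, -1.61], [-0.23, -0.17, -0.32], [0.51, 0.37, 0.70]] + [[-0.22,0.31,-0.0], [1.31,-1.82,0.01], [0.08,-0.12,0.0]] + [[-0.06, -0.04, 0.06], [-0.0, -0.00, 0.0], [-0.13, -0.09, 0.14]]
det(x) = 1.27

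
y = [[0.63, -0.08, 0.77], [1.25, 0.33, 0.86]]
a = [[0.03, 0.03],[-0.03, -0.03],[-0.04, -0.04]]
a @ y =[[0.06, 0.01, 0.05], [-0.06, -0.01, -0.05], [-0.08, -0.01, -0.07]]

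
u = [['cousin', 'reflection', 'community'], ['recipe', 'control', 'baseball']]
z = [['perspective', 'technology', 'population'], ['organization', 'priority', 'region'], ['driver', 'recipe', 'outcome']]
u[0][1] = 'reflection'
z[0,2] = 'population'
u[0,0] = 'cousin'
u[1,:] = ['recipe', 'control', 'baseball']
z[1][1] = 'priority'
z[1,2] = 'region'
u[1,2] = 'baseball'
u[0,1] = 'reflection'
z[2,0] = 'driver'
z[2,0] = 'driver'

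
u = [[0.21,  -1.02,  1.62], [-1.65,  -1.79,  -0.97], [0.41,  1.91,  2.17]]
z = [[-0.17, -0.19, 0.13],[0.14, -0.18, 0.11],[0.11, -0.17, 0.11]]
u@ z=[[-0.0, -0.13, 0.09], [-0.08, 0.80, -0.52], [0.44, -0.79, 0.50]]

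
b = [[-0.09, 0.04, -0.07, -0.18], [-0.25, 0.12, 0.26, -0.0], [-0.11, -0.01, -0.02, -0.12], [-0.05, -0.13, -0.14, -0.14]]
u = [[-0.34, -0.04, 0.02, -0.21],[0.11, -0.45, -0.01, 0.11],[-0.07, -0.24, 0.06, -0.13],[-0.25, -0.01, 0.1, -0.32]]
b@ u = [[0.08, 0.0, -0.02, 0.09],[0.08, -0.11, 0.01, 0.03],[0.07, 0.01, -0.02, 0.06],[0.05, 0.10, -0.02, 0.06]]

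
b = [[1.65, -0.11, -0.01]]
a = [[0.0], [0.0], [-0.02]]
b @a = [[0.0]]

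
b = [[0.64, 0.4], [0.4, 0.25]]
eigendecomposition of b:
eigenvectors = [[0.85, -0.53], [0.53, 0.85]]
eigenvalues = [0.89, -0.0]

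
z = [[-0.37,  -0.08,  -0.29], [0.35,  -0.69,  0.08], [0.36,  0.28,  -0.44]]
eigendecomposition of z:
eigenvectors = [[-0.08+0.59j, -0.08-0.59j, (0.17+0j)],[0.33+0.22j, (0.33-0.22j), (-0.86+0j)],[0.70+0.00j, 0.70-0.00j, (0.49+0j)]]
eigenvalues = [(-0.35+0.39j), (-0.35-0.39j), (-0.8+0j)]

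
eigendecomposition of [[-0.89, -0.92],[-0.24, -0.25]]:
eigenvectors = [[-0.97, 0.72], [-0.26, -0.69]]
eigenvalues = [-1.14, -0.0]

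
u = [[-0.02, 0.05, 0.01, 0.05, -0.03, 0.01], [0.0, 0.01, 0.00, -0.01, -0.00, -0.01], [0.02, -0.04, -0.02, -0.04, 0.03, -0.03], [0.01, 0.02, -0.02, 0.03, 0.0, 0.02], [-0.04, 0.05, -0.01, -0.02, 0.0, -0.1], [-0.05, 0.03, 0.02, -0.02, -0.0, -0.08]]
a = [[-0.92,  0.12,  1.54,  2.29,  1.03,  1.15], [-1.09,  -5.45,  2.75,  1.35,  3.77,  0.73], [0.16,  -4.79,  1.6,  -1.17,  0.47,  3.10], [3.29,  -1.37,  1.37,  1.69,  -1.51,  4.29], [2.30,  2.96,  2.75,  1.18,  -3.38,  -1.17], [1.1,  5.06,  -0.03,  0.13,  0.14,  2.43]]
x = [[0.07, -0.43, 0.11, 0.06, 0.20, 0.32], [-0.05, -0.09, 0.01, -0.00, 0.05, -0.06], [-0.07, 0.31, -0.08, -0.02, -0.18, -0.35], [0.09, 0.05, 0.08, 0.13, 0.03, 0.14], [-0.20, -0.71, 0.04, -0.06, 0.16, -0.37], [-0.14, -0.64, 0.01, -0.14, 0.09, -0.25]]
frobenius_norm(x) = 1.38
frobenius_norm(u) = 0.20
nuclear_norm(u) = 0.34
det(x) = -0.00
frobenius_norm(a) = 14.47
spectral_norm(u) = 0.16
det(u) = -0.00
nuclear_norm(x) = 2.11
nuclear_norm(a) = 29.89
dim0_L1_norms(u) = [0.14, 0.2, 0.08, 0.17, 0.06, 0.25]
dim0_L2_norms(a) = [4.4, 9.43, 4.68, 3.56, 5.41, 6.09]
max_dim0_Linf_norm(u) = 0.1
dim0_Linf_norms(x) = [0.2, 0.71, 0.11, 0.14, 0.2, 0.37]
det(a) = 3573.79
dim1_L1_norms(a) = [7.05, 15.14, 11.29, 13.52, 13.74, 8.89]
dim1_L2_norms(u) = [0.08, 0.02, 0.08, 0.05, 0.12, 0.1]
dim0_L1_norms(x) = [0.62, 2.23, 0.33, 0.41, 0.71, 1.49]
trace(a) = -4.03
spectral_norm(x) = 1.17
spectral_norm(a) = 10.52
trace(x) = -0.06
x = u @ a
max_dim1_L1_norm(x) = 1.54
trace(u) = -0.08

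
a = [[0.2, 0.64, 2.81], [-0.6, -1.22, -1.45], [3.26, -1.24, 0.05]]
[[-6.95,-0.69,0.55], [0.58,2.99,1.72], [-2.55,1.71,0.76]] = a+[[-7.15, -1.33, -2.26], [1.18, 4.21, 3.17], [-5.81, 2.95, 0.71]]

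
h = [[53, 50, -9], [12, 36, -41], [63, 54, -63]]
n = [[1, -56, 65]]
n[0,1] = -56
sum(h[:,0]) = 128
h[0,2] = -9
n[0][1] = -56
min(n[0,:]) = -56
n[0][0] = 1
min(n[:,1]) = -56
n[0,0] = 1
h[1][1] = 36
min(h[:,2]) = -63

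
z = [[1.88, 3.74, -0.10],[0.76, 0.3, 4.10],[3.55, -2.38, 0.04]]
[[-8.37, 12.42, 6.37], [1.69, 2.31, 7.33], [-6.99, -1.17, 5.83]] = z @ [[-2.59, 1.42, 2.09],[-0.91, 2.61, 0.69],[0.96, 0.11, 1.35]]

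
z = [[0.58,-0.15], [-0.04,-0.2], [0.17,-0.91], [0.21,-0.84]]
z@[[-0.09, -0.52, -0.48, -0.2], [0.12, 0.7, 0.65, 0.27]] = [[-0.07, -0.41, -0.38, -0.16],[-0.02, -0.12, -0.11, -0.05],[-0.12, -0.73, -0.67, -0.28],[-0.12, -0.7, -0.65, -0.27]]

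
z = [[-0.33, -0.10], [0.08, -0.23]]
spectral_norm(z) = 0.35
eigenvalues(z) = [(-0.28+0.07j), (-0.28-0.07j)]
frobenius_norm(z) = 0.42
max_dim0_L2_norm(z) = 0.34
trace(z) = -0.56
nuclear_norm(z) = 0.59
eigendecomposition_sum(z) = [[-0.16-0.06j,(-0.05-0.19j)],[(0.04+0.15j),(-0.12+0.13j)]] + [[-0.16+0.06j, (-0.05+0.19j)], [(0.04-0.15j), -0.12-0.13j]]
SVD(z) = [[-1.00, 0.06], [0.06, 1.00]] @ diag([0.3450990185329828, 0.24311862826112698]) @ [[0.97, 0.25], [0.25, -0.97]]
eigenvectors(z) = [[0.75+0.00j, (0.75-0j)], [(-0.37-0.55j), -0.37+0.55j]]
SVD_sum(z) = [[-0.33,  -0.09], [0.02,  0.00]] + [[0.0, -0.01], [0.06, -0.23]]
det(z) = 0.08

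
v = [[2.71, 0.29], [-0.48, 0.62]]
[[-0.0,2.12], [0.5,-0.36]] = v@[[-0.08, 0.78], [0.74, 0.02]]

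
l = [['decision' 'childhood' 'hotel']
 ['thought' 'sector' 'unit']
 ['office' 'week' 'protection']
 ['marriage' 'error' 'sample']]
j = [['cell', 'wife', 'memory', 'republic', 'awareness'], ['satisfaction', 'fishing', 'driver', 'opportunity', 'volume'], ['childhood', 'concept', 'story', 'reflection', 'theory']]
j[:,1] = ['wife', 'fishing', 'concept']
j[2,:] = ['childhood', 'concept', 'story', 'reflection', 'theory']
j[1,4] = 'volume'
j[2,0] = 'childhood'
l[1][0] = 'thought'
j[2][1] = 'concept'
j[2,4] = 'theory'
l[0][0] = 'decision'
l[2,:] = ['office', 'week', 'protection']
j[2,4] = 'theory'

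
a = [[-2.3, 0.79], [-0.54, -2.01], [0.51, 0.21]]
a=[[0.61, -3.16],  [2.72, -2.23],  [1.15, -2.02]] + [[-2.91, 3.95], [-3.26, 0.22], [-0.64, 2.23]]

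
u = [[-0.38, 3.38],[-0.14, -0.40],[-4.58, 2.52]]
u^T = [[-0.38, -0.14, -4.58], [3.38, -0.4, 2.52]]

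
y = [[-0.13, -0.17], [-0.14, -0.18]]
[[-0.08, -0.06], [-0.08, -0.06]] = y@[[0.51, 0.38], [0.06, 0.04]]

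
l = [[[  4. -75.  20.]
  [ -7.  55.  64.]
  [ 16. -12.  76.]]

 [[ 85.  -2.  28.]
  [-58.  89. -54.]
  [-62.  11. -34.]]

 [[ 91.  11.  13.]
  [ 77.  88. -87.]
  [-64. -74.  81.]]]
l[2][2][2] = 81.0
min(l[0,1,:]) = -7.0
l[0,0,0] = 4.0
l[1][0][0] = 85.0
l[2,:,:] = [[91.0, 11.0, 13.0], [77.0, 88.0, -87.0], [-64.0, -74.0, 81.0]]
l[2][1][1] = 88.0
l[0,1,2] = 64.0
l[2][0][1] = 11.0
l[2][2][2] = 81.0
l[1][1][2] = -54.0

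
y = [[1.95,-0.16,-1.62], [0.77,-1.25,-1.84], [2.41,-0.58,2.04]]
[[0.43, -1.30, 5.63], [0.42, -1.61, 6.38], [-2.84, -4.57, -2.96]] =y@[[-0.38, -1.03, 0.7], [0.58, 1.52, -0.93], [-0.78, -0.59, -2.54]]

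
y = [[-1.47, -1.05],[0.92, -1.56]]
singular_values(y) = [1.89, 1.73]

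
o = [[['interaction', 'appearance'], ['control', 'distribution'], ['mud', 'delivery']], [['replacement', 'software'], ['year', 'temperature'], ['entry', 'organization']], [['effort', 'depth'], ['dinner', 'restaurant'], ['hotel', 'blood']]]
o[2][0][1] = 'depth'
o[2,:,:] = [['effort', 'depth'], ['dinner', 'restaurant'], ['hotel', 'blood']]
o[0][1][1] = 'distribution'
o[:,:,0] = [['interaction', 'control', 'mud'], ['replacement', 'year', 'entry'], ['effort', 'dinner', 'hotel']]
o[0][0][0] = 'interaction'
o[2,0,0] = 'effort'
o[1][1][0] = 'year'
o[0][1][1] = 'distribution'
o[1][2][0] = 'entry'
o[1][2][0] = 'entry'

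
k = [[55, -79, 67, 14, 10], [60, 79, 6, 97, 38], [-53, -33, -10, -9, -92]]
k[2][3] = -9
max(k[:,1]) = 79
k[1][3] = 97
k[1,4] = 38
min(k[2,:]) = -92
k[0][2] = 67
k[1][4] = 38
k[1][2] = 6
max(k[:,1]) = 79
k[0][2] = 67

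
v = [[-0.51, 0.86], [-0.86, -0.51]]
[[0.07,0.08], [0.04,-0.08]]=v@[[-0.07, 0.03], [0.04, 0.11]]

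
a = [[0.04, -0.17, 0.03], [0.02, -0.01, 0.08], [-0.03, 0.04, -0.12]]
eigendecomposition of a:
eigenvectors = [[0.57+0.00j, 0.97+0.00j, 0.97-0.00j], [0.41+0.00j, (0.11-0.11j), 0.11+0.11j], [(-0.71+0j), (-0.18-0.01j), -0.18+0.01j]]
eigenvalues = [(-0.12+0j), (0.01+0.02j), (0.01-0.02j)]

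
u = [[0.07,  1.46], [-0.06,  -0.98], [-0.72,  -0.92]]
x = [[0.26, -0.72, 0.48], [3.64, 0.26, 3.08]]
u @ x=[[5.33,  0.33,  4.53], [-3.58,  -0.21,  -3.05], [-3.54,  0.28,  -3.18]]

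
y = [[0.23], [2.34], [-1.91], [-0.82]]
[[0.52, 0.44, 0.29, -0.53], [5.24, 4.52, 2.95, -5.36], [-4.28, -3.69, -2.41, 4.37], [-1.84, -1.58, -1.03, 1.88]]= y @ [[2.24,  1.93,  1.26,  -2.29]]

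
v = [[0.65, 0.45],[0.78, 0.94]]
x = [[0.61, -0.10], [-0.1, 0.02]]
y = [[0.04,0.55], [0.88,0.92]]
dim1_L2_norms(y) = [0.55, 1.27]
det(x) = 0.00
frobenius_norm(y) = 1.39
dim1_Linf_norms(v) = [0.65, 0.94]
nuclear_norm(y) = 1.68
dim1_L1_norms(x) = [0.71, 0.12]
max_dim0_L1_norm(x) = 0.71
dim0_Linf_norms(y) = [0.88, 0.92]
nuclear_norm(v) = 1.62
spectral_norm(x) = 0.63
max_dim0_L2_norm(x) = 0.62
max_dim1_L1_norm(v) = 1.72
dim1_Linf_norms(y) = [0.55, 0.92]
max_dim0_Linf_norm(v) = 0.94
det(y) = -0.45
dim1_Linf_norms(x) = [0.61, 0.1]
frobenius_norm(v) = 1.45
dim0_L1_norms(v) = [1.43, 1.39]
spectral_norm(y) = 1.35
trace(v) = 1.59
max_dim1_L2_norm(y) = 1.27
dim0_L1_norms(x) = [0.71, 0.12]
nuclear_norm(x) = 0.63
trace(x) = 0.63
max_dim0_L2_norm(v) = 1.04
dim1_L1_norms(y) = [0.59, 1.8]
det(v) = 0.26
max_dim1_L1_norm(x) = 0.71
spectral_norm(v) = 1.44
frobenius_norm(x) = 0.63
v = x + y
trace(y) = 0.96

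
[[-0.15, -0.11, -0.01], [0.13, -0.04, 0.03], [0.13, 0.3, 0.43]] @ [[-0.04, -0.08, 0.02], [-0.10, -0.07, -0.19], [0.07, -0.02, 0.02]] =[[0.02, 0.02, 0.02], [0.00, -0.01, 0.01], [-0.01, -0.04, -0.05]]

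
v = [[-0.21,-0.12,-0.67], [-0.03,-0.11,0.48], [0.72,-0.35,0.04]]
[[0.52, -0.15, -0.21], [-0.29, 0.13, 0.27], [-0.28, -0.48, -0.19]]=v@ [[-0.38, -0.51, -0.41], [-0.06, 0.35, -0.25], [-0.65, 0.32, 0.48]]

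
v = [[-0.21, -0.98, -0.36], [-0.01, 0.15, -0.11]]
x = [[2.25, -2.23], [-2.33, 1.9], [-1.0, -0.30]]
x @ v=[[-0.45,-2.54,-0.56], [0.47,2.57,0.63], [0.21,0.94,0.39]]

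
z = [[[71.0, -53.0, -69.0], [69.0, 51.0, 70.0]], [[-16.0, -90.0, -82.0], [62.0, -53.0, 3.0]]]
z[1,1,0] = 62.0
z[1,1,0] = 62.0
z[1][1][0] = 62.0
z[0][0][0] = 71.0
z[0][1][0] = 69.0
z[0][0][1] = -53.0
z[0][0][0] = 71.0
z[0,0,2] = -69.0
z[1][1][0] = 62.0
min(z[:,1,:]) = -53.0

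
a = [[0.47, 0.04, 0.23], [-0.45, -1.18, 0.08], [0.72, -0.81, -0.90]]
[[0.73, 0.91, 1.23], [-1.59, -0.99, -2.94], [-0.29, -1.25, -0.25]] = a@[[1.24, 1.05, 2.22], [0.91, 0.56, 1.68], [0.5, 1.73, 0.54]]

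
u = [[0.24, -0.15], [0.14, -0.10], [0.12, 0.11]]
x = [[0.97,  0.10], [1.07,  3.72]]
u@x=[[0.07, -0.53],[0.03, -0.36],[0.23, 0.42]]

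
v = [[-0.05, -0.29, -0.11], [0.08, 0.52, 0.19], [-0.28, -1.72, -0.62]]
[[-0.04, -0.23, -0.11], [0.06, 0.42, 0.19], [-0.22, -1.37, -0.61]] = v@ [[0.79, 0.01, -0.03], [0.01, 0.79, 0.02], [-0.03, 0.02, 0.94]]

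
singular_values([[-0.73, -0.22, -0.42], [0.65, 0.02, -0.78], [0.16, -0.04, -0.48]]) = [1.13, 0.88, 0.0]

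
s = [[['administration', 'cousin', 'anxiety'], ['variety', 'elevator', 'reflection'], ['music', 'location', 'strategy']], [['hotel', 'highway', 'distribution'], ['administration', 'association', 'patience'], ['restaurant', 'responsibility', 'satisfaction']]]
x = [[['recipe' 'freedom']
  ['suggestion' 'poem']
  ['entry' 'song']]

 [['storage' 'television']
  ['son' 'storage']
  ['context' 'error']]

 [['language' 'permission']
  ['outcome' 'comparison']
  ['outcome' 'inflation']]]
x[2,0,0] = 'language'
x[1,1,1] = 'storage'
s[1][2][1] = 'responsibility'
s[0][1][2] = 'reflection'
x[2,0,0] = 'language'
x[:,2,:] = [['entry', 'song'], ['context', 'error'], ['outcome', 'inflation']]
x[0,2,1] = 'song'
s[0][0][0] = 'administration'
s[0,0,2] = 'anxiety'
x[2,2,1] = 'inflation'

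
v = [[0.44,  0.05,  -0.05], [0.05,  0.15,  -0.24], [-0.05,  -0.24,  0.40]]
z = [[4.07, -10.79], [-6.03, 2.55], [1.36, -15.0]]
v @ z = [[1.42, -3.87],[-1.03, 3.44],[1.79, -6.07]]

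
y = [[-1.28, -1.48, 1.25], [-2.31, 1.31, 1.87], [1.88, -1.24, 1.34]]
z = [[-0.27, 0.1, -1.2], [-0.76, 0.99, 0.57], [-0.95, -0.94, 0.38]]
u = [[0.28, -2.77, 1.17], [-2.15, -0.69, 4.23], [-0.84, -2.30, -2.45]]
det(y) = -14.50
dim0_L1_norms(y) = [5.47, 4.03, 4.46]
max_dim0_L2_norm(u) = 5.03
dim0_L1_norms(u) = [3.27, 5.76, 7.85]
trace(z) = 1.10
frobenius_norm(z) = 2.31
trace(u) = -2.86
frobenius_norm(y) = 4.78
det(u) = 32.74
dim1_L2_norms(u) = [3.02, 4.79, 3.46]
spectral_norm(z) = 1.49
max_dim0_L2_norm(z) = 1.38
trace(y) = 1.37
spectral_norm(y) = 3.66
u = y @ z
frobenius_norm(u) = 6.64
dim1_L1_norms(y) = [4.01, 5.49, 4.46]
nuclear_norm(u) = 10.64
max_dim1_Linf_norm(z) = 1.2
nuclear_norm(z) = 3.97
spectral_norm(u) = 5.24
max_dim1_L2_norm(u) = 4.79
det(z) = -2.26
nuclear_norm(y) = 7.82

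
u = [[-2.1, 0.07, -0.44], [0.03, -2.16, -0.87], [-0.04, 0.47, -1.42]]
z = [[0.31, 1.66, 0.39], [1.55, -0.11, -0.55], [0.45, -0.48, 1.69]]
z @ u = [[-0.62, -3.38, -2.13],[-3.24, 0.09, 0.19],[-1.03, 1.86, -2.18]]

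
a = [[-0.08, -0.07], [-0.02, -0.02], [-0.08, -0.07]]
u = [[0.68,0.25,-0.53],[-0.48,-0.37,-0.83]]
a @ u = [[-0.02, 0.01, 0.1], [-0.00, 0.00, 0.03], [-0.02, 0.01, 0.10]]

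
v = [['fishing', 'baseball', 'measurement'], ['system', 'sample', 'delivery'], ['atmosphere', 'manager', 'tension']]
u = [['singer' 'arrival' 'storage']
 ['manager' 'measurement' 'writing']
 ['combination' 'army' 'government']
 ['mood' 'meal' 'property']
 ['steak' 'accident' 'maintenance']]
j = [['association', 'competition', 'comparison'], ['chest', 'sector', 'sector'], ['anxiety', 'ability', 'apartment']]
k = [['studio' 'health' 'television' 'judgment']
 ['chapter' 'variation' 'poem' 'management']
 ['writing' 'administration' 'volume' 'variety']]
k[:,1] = ['health', 'variation', 'administration']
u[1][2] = 'writing'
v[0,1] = 'baseball'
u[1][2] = 'writing'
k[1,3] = 'management'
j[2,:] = ['anxiety', 'ability', 'apartment']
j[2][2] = 'apartment'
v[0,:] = ['fishing', 'baseball', 'measurement']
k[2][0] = 'writing'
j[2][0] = 'anxiety'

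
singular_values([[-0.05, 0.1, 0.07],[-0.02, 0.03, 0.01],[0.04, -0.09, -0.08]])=[0.19, 0.02, 0.0]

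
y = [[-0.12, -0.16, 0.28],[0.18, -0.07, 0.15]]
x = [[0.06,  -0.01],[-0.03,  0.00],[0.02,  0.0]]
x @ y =[[-0.01, -0.01, 0.02], [0.00, 0.0, -0.01], [-0.00, -0.00, 0.01]]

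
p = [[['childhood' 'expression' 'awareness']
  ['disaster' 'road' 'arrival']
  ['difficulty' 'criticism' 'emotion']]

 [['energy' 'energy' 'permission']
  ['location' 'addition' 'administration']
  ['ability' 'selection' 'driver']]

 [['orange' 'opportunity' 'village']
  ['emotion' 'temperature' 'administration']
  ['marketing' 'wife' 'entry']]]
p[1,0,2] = 'permission'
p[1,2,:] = ['ability', 'selection', 'driver']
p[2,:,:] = [['orange', 'opportunity', 'village'], ['emotion', 'temperature', 'administration'], ['marketing', 'wife', 'entry']]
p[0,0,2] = 'awareness'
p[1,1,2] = 'administration'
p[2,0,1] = 'opportunity'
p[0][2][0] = 'difficulty'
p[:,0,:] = [['childhood', 'expression', 'awareness'], ['energy', 'energy', 'permission'], ['orange', 'opportunity', 'village']]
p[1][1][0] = 'location'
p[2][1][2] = 'administration'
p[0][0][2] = 'awareness'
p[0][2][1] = 'criticism'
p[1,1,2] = 'administration'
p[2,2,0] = 'marketing'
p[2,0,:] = ['orange', 'opportunity', 'village']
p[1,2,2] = 'driver'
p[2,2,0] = 'marketing'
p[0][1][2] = 'arrival'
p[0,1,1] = 'road'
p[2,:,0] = ['orange', 'emotion', 'marketing']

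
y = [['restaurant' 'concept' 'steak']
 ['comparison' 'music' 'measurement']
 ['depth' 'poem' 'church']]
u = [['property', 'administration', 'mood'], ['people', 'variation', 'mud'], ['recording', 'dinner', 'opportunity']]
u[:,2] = ['mood', 'mud', 'opportunity']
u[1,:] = ['people', 'variation', 'mud']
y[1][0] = 'comparison'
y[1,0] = 'comparison'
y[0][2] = 'steak'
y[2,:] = ['depth', 'poem', 'church']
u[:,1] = ['administration', 'variation', 'dinner']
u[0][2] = 'mood'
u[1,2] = 'mud'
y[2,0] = 'depth'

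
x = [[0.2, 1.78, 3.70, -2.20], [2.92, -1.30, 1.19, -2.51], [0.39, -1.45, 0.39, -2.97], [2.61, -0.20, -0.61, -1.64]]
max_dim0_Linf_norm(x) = 3.7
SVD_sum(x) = [[1.56, -0.33, 1.27, -2.31], [2.02, -0.43, 1.65, -2.99], [1.39, -0.3, 1.13, -2.06], [1.17, -0.25, 0.96, -1.74]] + [[-1.55,1.86,2.50,0.06],[0.53,-0.63,-0.85,-0.02],[0.32,-0.39,-0.52,-0.01],[0.77,-0.93,-1.25,-0.03]] + [[0.21, 0.15, 0.01, 0.12], [0.28, 0.20, 0.02, 0.17], [-1.28, -0.94, -0.07, -0.77], [0.76, 0.56, 0.04, 0.46]] + [[-0.02,  0.1,  -0.08,  -0.07], [0.1,  -0.44,  0.38,  0.34], [-0.04,  0.17,  -0.15,  -0.13], [-0.09,  0.42,  -0.37,  -0.32]]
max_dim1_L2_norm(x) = 4.66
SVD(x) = [[-0.5, 0.84, 0.14, 0.15], [-0.64, -0.29, 0.18, -0.69], [-0.44, -0.18, -0.84, 0.27], [-0.37, -0.42, 0.5, 0.66]] @ diag([6.192005912151775, 4.129466991514418, 2.1074430777987447, 0.9887612571841986]) @ [[-0.51, 0.11, -0.41, 0.75],[-0.44, 0.54, 0.72, 0.02],[0.73, 0.53, 0.04, 0.44],[-0.14, 0.65, -0.56, -0.5]]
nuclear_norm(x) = 13.42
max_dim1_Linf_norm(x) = 3.7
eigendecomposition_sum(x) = [[(-1.09+0j), 0.98-0.00j, (0.69+0j), 0.75-0.00j], [(1.61-0j), (-1.45+0j), -1.02-0.00j, -1.10+0.00j], [1.46-0.00j, -1.31+0.00j, -0.92-0.00j, (-1+0j)], [(1.45-0j), -1.30+0.00j, (-0.91-0j), (-0.99+0j)]] + [[0.67+1.01j,0.32+0.55j,1.54-0.63j,-1.40+0.78j], [(0.59+0.63j),0.29+0.35j,(1.01-0.62j),(-0.9+0.71j)], [-0.47+0.65j,-0.27+0.32j,0.74+0.81j,-0.80-0.69j], [(0.65+0.05j),0.34+0.05j,(0.24-0.86j),(-0.13+0.85j)]] + [[(0.67-1.01j), (0.32-0.55j), 1.54+0.63j, -1.40-0.78j], [(0.59-0.63j), (0.29-0.35j), (1.01+0.62j), -0.90-0.71j], [(-0.47-0.65j), (-0.27-0.32j), (0.74-0.81j), -0.80+0.69j], [0.65-0.05j, 0.34-0.05j, 0.24+0.86j, -0.13-0.85j]] + [[(-0.05-0j), 0.16+0.00j, -0.07+0.00j, -0.15-0.00j], [(0.13+0j), (-0.43-0j), (0.18-0j), (0.39+0j)], [(-0.12-0j), (0.4+0j), (-0.17+0j), (-0.37-0j)], [-0.13-0.00j, (0.42+0j), (-0.18+0j), -0.38-0.00j]]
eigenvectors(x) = [[(-0.39+0j), -0.67+0.00j, (-0.67-0j), 0.22+0.00j], [(0.57+0j), (-0.47+0.08j), -0.47-0.08j, -0.58+0.00j], [(0.52+0j), (-0.15-0.42j), -0.15+0.42j, 0.54+0.00j], [(0.51+0j), (-0.22+0.28j), -0.22-0.28j, 0.57+0.00j]]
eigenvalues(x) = [(-4.45+0j), (1.57+3.02j), (1.57-3.02j), (-1.03+0j)]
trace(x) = -2.35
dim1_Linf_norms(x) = [3.7, 2.92, 2.97, 2.61]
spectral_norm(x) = 6.19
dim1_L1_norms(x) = [7.88, 7.92, 5.2, 5.06]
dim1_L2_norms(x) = [4.66, 4.23, 3.35, 3.15]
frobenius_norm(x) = 7.80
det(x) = 53.28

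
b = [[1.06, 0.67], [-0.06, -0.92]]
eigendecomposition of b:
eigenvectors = [[1.00, -0.32],  [-0.03, 0.95]]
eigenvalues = [1.04, -0.9]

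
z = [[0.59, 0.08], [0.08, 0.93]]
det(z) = 0.54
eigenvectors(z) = [[-0.98, -0.22], [0.22, -0.98]]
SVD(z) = [[0.22, 0.98], [0.98, -0.22]] @ diag([0.9478829422805594, 0.5721170577194405]) @ [[0.22,0.98],  [0.98,-0.22]]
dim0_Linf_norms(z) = [0.59, 0.93]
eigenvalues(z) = [0.57, 0.95]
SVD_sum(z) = [[0.05,0.20], [0.20,0.9]] + [[0.54, -0.12], [-0.12, 0.03]]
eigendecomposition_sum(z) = [[0.54,  -0.12],[-0.12,  0.03]] + [[0.05, 0.2], [0.2, 0.90]]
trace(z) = 1.52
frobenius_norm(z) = 1.11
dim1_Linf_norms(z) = [0.59, 0.93]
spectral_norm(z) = 0.95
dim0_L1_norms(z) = [0.67, 1.01]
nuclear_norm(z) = 1.52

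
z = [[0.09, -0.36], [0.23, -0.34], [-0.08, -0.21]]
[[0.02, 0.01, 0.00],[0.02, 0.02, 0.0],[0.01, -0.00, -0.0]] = z @ [[0.02, 0.06, 0.02],[-0.05, -0.02, -0.0]]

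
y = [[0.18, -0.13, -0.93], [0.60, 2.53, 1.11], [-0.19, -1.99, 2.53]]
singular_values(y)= [3.46, 2.7, 0.26]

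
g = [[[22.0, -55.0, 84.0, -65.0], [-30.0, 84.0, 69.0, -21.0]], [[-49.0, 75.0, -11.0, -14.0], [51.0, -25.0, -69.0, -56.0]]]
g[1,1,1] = -25.0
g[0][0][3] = -65.0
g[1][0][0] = -49.0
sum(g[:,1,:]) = 3.0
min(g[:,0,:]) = -65.0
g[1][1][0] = 51.0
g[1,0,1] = 75.0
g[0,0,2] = 84.0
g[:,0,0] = [22.0, -49.0]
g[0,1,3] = -21.0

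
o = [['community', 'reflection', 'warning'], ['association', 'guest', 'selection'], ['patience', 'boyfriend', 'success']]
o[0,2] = 'warning'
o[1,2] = 'selection'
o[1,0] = 'association'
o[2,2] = 'success'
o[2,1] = 'boyfriend'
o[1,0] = 'association'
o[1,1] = 'guest'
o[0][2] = 'warning'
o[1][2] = 'selection'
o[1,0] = 'association'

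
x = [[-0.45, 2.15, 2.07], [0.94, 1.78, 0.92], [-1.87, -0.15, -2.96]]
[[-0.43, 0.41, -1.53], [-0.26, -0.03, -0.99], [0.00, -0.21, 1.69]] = x @ [[0.06, -0.17, -0.09], [-0.16, -0.02, -0.25], [-0.03, 0.18, -0.50]]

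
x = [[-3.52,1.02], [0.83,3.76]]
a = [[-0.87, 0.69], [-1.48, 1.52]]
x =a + [[-2.65, 0.33], [2.31, 2.24]]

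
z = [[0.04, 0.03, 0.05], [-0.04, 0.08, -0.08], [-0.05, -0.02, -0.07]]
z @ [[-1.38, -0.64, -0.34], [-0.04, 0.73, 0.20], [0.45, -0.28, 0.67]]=[[-0.03, -0.02, 0.03], [0.02, 0.11, -0.02], [0.04, 0.04, -0.03]]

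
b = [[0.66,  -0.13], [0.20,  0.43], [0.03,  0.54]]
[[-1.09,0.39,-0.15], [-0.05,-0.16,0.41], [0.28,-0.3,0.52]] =b @ [[-1.54,0.48,-0.03],  [0.60,-0.59,0.97]]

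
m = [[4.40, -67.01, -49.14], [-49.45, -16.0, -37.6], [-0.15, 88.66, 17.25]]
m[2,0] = -0.15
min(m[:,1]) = -67.01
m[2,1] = 88.66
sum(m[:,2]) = -69.49000000000001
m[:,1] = [-67.01, -16.0, 88.66]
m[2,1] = 88.66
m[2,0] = -0.15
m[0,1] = -67.01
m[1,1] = -16.0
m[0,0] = 4.4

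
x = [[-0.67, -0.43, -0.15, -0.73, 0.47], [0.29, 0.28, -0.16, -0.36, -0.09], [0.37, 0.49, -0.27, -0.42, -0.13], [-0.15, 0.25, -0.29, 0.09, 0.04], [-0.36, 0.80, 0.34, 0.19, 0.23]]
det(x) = -0.001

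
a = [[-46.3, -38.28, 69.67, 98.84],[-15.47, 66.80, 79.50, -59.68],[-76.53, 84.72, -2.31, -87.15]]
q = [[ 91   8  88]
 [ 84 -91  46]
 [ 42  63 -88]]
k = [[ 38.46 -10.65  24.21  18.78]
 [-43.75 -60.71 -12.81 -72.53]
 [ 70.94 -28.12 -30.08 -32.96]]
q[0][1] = 8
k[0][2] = 24.21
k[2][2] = -30.08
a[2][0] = -76.53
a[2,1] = 84.72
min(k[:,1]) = -60.71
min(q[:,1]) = -91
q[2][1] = 63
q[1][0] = 84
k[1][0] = -43.75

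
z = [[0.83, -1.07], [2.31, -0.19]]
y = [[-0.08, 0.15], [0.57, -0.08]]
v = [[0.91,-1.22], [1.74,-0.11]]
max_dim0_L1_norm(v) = 2.65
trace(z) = 0.64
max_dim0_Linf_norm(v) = 1.74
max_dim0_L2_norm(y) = 0.58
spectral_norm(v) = 2.11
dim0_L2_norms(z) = [2.45, 1.09]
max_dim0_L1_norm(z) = 3.14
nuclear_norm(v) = 3.07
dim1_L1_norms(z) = [1.9, 2.5]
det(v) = 2.02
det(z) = 2.31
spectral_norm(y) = 0.58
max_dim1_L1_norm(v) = 2.13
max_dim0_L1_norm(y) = 0.65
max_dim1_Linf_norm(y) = 0.57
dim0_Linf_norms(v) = [1.74, 1.22]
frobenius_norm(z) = 2.68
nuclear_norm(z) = 3.44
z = y + v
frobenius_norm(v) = 2.31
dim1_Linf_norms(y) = [0.15, 0.57]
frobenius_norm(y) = 0.60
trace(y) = -0.16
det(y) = -0.08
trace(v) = 0.80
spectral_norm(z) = 2.52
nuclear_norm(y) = 0.72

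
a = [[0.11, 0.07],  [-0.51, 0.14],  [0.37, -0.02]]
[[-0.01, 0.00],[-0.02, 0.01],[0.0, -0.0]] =a@[[0.0, -0.00],[-0.15, 0.05]]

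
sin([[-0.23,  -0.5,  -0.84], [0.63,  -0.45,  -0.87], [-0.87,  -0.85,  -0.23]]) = [[-0.21, -0.29, -0.61], [0.59, -0.37, -0.74], [-0.77, -0.59, -0.06]]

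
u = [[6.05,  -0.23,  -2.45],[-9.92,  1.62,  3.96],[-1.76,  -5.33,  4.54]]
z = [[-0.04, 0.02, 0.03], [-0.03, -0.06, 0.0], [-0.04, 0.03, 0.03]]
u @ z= [[-0.14,0.06,0.11],[0.19,-0.18,-0.18],[0.05,0.42,0.08]]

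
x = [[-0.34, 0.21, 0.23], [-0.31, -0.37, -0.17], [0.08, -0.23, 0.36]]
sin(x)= [[-0.35,0.19,0.22], [-0.29,-0.37,-0.17], [0.08,-0.22,0.35]]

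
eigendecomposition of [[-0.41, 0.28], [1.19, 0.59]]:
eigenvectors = [[-0.73, -0.22], [0.69, -0.98]]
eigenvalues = [-0.67, 0.85]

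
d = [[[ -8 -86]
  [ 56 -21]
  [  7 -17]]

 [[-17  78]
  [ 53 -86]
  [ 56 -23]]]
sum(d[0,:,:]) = -69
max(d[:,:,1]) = 78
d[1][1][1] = -86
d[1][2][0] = 56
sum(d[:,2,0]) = 63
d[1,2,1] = -23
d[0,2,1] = -17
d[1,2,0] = 56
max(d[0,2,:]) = 7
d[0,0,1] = -86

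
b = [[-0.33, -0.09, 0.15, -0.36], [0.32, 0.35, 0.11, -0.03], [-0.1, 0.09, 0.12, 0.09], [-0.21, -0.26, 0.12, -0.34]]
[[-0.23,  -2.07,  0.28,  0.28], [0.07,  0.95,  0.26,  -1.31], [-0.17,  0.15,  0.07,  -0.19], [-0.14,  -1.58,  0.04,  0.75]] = b @ [[0.52,3.23,-0.41,-0.63],[-0.04,-0.45,1.06,-3.07],[-0.79,1.62,-0.04,-0.18],[-0.17,3.57,-0.68,0.48]]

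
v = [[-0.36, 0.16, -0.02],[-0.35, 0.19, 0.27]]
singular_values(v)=[0.59, 0.19]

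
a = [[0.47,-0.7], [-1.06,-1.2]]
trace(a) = -0.73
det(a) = -1.31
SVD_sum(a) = [[-0.17, -0.23],[-0.95, -1.28]] + [[0.64,-0.47], [-0.11,0.08]]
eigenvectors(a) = [[0.89, 0.33], [-0.46, 0.95]]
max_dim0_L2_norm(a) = 1.39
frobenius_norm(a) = 1.81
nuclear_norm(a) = 2.43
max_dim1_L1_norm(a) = 2.26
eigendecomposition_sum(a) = [[0.71, -0.24], [-0.37, 0.13]] + [[-0.24,-0.46], [-0.69,-1.33]]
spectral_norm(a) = 1.62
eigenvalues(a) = [0.83, -1.56]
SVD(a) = [[0.18,0.98], [0.98,-0.18]] @ diag([1.6200760338084117, 0.8061350040034267]) @ [[-0.59, -0.81], [0.81, -0.59]]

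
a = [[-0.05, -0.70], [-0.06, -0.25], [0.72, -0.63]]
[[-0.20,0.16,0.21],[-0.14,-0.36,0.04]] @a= [[0.15, -0.03], [0.06, 0.16]]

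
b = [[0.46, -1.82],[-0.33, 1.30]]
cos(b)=[[0.69, 1.23],[0.22, 0.12]]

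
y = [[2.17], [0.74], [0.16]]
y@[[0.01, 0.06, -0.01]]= [[0.02, 0.13, -0.02], [0.01, 0.04, -0.01], [0.00, 0.01, -0.0]]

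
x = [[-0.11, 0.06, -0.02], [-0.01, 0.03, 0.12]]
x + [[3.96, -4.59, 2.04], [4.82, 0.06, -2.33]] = [[3.85, -4.53, 2.02], [4.81, 0.09, -2.21]]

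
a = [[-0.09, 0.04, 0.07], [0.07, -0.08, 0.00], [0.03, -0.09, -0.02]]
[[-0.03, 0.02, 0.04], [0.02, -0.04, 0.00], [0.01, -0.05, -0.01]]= a @ [[0.39, 0.03, 0.03], [0.03, 0.57, -0.03], [0.03, -0.03, 0.63]]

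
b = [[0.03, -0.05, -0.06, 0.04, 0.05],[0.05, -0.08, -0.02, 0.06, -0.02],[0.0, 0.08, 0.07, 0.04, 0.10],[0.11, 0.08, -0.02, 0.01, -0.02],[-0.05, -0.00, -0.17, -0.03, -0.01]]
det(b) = -0.00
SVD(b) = [[0.22, -0.38, -0.05, 0.64, -0.62],[0.17, -0.72, 0.21, 0.13, 0.62],[-0.57, 0.22, -0.25, 0.66, 0.36],[-0.14, -0.38, -0.86, -0.30, -0.05],[0.76, 0.37, -0.38, 0.22, 0.31]] @ diag([0.2128254006139749, 0.1429839751311206, 0.13894574391427647, 0.11644629737465799, 0.022254702537783503]) @ [[-0.18, -0.38, -0.86, -0.13, -0.25], [-0.75, 0.45, -0.02, -0.45, 0.15], [-0.48, -0.74, 0.45, 0.02, -0.08], [-0.16, -0.12, -0.23, 0.43, 0.85], [-0.37, 0.29, -0.04, 0.77, -0.43]]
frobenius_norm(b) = 0.31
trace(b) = 0.02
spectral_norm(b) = 0.21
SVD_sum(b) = [[-0.01, -0.02, -0.04, -0.01, -0.01], [-0.01, -0.01, -0.03, -0.00, -0.01], [0.02, 0.05, 0.1, 0.02, 0.03], [0.01, 0.01, 0.03, 0.00, 0.01], [-0.03, -0.06, -0.14, -0.02, -0.04]] + [[0.04, -0.02, 0.0, 0.02, -0.01], [0.08, -0.05, 0.0, 0.05, -0.02], [-0.02, 0.01, -0.00, -0.01, 0.00], [0.04, -0.02, 0.0, 0.02, -0.01], [-0.04, 0.02, -0.00, -0.02, 0.01]] + [[0.00,0.01,-0.00,-0.00,0.0],[-0.01,-0.02,0.01,0.0,-0.0],[0.02,0.03,-0.02,-0.0,0.00],[0.06,0.09,-0.05,-0.0,0.01],[0.03,0.04,-0.02,-0.00,0.00]] + [[-0.01, -0.01, -0.02, 0.03, 0.06], [-0.0, -0.0, -0.00, 0.01, 0.01], [-0.01, -0.01, -0.02, 0.03, 0.07], [0.01, 0.00, 0.01, -0.01, -0.03], [-0.0, -0.0, -0.01, 0.01, 0.02]] + [[0.01, -0.00, 0.00, -0.01, 0.01], [-0.01, 0.0, -0.0, 0.01, -0.01], [-0.00, 0.00, -0.0, 0.01, -0.00], [0.0, -0.00, 0.00, -0.0, 0.00], [-0.0, 0.0, -0.00, 0.01, -0.00]]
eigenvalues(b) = [(0.05+0.06j), (0.05-0.06j), (0.02+0.12j), (0.02-0.12j), (-0.12+0j)]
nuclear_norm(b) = 0.63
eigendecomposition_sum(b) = [[0.03+0.05j, (-0.04-0.01j), -0.03-0.04j, -0.01+0.02j, -0.02-0.01j], [(0.03-0.03j), 0.00+0.03j, (-0.02+0.03j), 0.02+0.01j, (-0+0.02j)], [(0.02-0.01j), -0.01+0.01j, -0.02+0.01j, 0.01+0.01j, -0.01+0.01j], [0.06-0.05j, (-0+0.06j), (-0.05+0.05j), 0.04+0.01j, -0.01+0.04j], [(-0.05+0.06j), (-0.01-0.06j), (0.04-0.06j), -0.03-0.01j, -0.03j]] + [[0.03-0.05j, (-0.04+0.01j), -0.03+0.04j, (-0.01-0.02j), (-0.02+0.01j)], [0.03+0.03j, -0.03j, -0.02-0.03j, (0.02-0.01j), -0.00-0.02j], [(0.02+0.01j), (-0.01-0.01j), -0.02-0.01j, 0.01-0.01j, -0.01-0.01j], [0.06+0.05j, (-0-0.06j), -0.05-0.05j, 0.04-0.01j, (-0.01-0.04j)], [(-0.05-0.06j), -0.01+0.06j, (0.04+0.06j), (-0.03+0.01j), 0.00+0.03j]] + [[-0.01-0.02j, (0.04+0.02j), 0.00+0.07j, (0.02-0j), (0.05+0.03j)], [-0.00+0.01j, (-0.01-0.01j), (0.02-0.02j), (-0.01-0j), -0.01-0.02j], [(-0.02-0.01j), 0.04-0.02j, (0.05+0.06j), (0.01-0.02j), (0.06-0.01j)], [-0.01+0.01j, -0.00-0.03j, 0.04-0.02j, -0.01-0.01j, -0.03j], [(0.02-0.03j), 0.00+0.08j, (-0.12+0.06j), 0.02+0.03j, -0.01+0.10j]] + [[(-0.01+0.02j), 0.04-0.02j, 0.00-0.07j, 0.02+0.00j, 0.05-0.03j], [(-0-0.01j), -0.01+0.01j, (0.02+0.02j), (-0.01+0j), (-0.01+0.02j)], [-0.02+0.01j, (0.04+0.02j), 0.05-0.06j, 0.01+0.02j, (0.06+0.01j)], [-0.01-0.01j, -0.00+0.03j, 0.04+0.02j, -0.01+0.01j, 0.00+0.03j], [(0.02+0.03j), -0.08j, (-0.12-0.06j), (0.02-0.03j), -0.01-0.10j]] + [[-0.00+0.00j, -0.05-0.00j, -0.00-0.00j, 0.03+0.00j, (-0-0j)], [-0.00+0.00j, -0.07-0.00j, (-0.01-0j), (0.04+0j), (-0-0j)], [0.00-0.00j, 0.01+0.00j, 0j, (-0-0j), 0.00+0.00j], [0.00-0.00j, 0.09+0.00j, (0.01+0j), -0.05-0.00j, 0j], [0.00-0.00j, (0.01+0j), 0.00+0.00j, (-0.01-0j), 0.00+0.00j]]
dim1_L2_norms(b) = [0.11, 0.12, 0.15, 0.14, 0.18]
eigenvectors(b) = [[-0.08+0.41j, (-0.08-0.41j), -0.16+0.37j, (-0.16-0.37j), -0.40+0.00j], [(0.31-0.02j), (0.31+0.02j), (0.12-0.06j), (0.12+0.06j), -0.56+0.00j], [0.15+0.06j, 0.15-0.06j, 0.13+0.41j, (0.13-0.41j), 0.04+0.00j], [(0.62+0j), (0.62-0j), 0.24-0.02j, (0.24+0.02j), 0.72+0.00j], [-0.56+0.10j, -0.56-0.10j, -0.75+0.00j, (-0.75-0j), 0.08+0.00j]]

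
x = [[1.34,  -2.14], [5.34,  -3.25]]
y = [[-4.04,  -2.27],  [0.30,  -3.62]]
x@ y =[[-6.06, 4.70], [-22.55, -0.36]]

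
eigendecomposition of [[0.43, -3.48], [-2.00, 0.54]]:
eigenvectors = [[-0.80, 0.79], [-0.6, -0.61]]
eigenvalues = [-2.15, 3.12]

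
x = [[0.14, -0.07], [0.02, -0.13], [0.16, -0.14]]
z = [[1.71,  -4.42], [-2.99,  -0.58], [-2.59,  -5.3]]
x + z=[[1.85, -4.49], [-2.97, -0.71], [-2.43, -5.44]]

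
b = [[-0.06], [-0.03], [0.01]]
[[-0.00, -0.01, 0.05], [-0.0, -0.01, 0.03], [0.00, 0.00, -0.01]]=b @ [[0.06, 0.24, -0.89]]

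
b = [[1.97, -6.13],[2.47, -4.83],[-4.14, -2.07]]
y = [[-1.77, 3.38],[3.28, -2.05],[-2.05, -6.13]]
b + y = [[0.20, -2.75], [5.75, -6.88], [-6.19, -8.20]]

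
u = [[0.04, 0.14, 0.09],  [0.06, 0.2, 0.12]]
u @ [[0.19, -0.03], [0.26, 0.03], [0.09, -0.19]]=[[0.05, -0.01], [0.07, -0.02]]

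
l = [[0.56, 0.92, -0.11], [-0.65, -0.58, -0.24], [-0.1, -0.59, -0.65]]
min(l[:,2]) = -0.65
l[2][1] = -0.588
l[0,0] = 0.558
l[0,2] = -0.107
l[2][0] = -0.1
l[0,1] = 0.923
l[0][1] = 0.923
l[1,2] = -0.235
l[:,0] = [0.558, -0.649, -0.1]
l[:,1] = [0.923, -0.581, -0.588]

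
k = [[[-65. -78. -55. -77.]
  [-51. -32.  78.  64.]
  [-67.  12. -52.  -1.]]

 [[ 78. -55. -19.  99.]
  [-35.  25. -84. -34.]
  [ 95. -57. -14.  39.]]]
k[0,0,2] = -55.0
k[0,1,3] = 64.0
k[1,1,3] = -34.0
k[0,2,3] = -1.0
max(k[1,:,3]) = 99.0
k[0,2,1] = 12.0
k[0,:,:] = [[-65.0, -78.0, -55.0, -77.0], [-51.0, -32.0, 78.0, 64.0], [-67.0, 12.0, -52.0, -1.0]]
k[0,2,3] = -1.0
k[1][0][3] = 99.0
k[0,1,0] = -51.0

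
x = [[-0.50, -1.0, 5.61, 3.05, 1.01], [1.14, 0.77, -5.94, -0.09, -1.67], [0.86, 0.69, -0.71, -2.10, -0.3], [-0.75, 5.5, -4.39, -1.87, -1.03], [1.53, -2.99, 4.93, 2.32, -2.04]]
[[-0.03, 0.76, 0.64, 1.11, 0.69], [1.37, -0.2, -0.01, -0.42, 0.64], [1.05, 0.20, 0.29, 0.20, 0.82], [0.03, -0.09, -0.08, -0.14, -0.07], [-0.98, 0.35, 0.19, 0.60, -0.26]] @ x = [[1.65, 5.1, -6.61, -1.98, -4.04], [0.37, -5.75, 13.88, 6.49, 0.85], [1.06, -2.05, 7.66, 4.1, -1.24], [-0.19, -0.72, 1.03, 0.37, 0.49], [0.20, 5.46, -11.63, -5.14, -1.72]]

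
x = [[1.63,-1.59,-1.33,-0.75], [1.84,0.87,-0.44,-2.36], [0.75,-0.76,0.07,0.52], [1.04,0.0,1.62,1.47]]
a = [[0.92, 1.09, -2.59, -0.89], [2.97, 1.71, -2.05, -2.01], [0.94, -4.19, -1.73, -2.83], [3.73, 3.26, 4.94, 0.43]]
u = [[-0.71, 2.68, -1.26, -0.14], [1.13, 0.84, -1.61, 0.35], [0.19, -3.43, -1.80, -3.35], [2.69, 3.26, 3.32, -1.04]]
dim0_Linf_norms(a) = [3.73, 4.19, 4.94, 2.83]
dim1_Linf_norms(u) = [2.68, 1.61, 3.43, 3.32]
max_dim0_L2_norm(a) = 6.19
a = x + u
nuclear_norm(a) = 17.43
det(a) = 17.59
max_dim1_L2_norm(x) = 3.15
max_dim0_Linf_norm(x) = 2.36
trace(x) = 4.04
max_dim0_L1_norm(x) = 5.26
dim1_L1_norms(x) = [5.3, 5.51, 2.1, 4.13]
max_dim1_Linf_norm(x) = 2.36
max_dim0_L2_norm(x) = 2.93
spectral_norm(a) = 7.90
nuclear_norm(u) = 15.12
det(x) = -0.01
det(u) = -124.83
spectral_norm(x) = 3.72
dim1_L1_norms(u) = [4.79, 3.93, 8.77, 10.31]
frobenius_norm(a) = 10.40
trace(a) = 1.33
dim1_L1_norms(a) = [5.49, 8.74, 9.69, 12.36]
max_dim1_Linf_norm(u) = 3.43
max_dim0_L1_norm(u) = 10.21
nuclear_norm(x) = 8.37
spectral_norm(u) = 6.54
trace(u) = -2.71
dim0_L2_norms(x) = [2.77, 1.97, 2.14, 2.93]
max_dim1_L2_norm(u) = 5.47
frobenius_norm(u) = 8.38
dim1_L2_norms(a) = [3.09, 4.47, 5.43, 7.01]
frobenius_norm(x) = 4.97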